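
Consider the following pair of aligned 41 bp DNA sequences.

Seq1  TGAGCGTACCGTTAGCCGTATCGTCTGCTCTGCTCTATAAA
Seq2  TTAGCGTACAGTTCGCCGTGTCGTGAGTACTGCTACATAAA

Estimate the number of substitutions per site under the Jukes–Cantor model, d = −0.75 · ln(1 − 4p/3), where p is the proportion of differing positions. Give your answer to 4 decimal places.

0.2950

Differing sites — 2:G/T; 10:C/A; 14:A/C; 20:A/G; 25:C/G; 26:T/A; 28:C/T; 29:T/A; 35:C/A; 36:T/C.
p = 10/41 = 0.243902.
d = −0.75 · ln(1 − (4/3)·0.243902) = −0.75 · ln(0.674797) = −0.75 · (-0.393343) = 0.2950.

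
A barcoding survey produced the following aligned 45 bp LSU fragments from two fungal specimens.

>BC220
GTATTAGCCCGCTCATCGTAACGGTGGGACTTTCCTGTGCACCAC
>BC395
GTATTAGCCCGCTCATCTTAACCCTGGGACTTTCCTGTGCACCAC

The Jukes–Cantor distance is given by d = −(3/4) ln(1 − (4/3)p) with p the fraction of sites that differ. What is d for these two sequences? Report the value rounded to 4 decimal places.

0.0698

The sequences differ at positions 18 (G/T), 23 (G/C), 24 (G/C).
p = 3/45 = 0.066667.
d = −0.75 · ln(1 − (4/3)·0.066667) = −0.75 · ln(0.911111) = −0.75 · (-0.093091) = 0.0698.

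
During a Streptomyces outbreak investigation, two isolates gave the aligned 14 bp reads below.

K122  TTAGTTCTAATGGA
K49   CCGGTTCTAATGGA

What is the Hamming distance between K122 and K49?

Mismatches occur at site 1 (T↔C), site 2 (T↔C), site 3 (A↔G).
That gives 3 mismatches out of 14 aligned sites, so the Hamming distance is 3.

3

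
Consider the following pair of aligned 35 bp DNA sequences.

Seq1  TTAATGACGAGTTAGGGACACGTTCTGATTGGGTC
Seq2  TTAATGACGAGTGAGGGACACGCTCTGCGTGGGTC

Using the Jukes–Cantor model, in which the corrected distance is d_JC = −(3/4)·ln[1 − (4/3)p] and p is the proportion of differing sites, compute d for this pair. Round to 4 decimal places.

Differing sites — 13:T/G; 23:T/C; 28:A/C; 29:T/G.
p = 4/35 = 0.114286.
d = −0.75 · ln(1 − (4/3)·0.114286) = −0.75 · ln(0.847619) = −0.75 · (-0.165324) = 0.1240.

0.1240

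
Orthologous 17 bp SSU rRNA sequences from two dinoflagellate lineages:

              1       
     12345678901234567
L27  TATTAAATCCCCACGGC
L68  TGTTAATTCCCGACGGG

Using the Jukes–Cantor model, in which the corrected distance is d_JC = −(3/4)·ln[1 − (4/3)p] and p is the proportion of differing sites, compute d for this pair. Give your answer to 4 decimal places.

0.2824

Mismatches occur at site 2 (A↔G), site 7 (A↔T), site 12 (C↔G), site 17 (C↔G).
p = 4/17 = 0.235294.
d = −0.75 · ln(1 − (4/3)·0.235294) = −0.75 · ln(0.686275) = −0.75 · (-0.376477) = 0.2824.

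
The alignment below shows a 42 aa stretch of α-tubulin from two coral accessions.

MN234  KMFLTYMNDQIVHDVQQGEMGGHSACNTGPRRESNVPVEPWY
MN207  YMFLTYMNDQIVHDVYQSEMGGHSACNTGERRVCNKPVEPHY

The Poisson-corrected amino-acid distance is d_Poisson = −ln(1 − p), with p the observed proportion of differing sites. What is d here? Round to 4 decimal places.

Differing sites — 1:K/Y; 16:Q/Y; 18:G/S; 30:P/E; 33:E/V; 34:S/C; 36:V/K; 41:W/H.
p = 8/42 = 0.190476.
d = −ln(1 − 0.190476) = −ln(0.809524) = 0.2113.

0.2113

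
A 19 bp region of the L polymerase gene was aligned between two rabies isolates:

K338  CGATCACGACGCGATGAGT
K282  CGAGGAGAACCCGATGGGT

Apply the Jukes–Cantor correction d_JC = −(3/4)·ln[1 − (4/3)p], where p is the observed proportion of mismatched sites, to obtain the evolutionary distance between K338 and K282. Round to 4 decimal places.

Mismatches occur at site 4 (T/G), site 5 (C/G), site 7 (C/G), site 8 (G/A), site 11 (G/C), site 17 (A/G).
p = 6/19 = 0.315789.
d = −0.75 · ln(1 − (4/3)·0.315789) = −0.75 · ln(0.578948) = −0.75 · (-0.546543) = 0.4099.

0.4099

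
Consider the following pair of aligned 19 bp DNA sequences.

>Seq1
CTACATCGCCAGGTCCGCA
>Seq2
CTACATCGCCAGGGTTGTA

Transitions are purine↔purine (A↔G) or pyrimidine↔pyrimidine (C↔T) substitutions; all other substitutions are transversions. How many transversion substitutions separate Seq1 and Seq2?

The sequences differ at positions 14 (T/G, transversion), 15 (C/T, transition), 16 (C/T, transition), 18 (C/T, transition).
Of the 4 differences, 3 transitions and 1 transversion, so the answer is 1.

1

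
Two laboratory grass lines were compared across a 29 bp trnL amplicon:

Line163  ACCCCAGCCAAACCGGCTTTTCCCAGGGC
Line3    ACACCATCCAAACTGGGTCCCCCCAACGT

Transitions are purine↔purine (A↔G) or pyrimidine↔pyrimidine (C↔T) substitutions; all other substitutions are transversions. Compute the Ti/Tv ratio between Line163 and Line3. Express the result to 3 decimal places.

1.500

Mismatches occur at site 3 (C→A, transversion), site 7 (G→T, transversion), site 14 (C→T, transition), site 17 (C→G, transversion), site 19 (T→C, transition), site 20 (T→C, transition), site 21 (T→C, transition), site 26 (G→A, transition), site 27 (G→C, transversion), site 29 (C→T, transition).
Of the 10 differences, 6 transitions and 4 transversions, so Ti/Tv = 6/4 = 1.500.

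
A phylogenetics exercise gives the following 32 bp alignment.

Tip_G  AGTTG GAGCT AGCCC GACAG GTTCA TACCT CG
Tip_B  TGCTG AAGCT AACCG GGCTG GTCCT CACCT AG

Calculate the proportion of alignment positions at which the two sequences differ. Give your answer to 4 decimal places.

0.3438

Differing sites — 1:A/T; 3:T/C; 6:G/A; 12:G/A; 15:C/G; 17:A/G; 19:A/T; 23:T/C; 25:A/T; 26:T/C; 31:C/A.
There are 11 differences over 32 sites, so p = 11/32 = 0.3438.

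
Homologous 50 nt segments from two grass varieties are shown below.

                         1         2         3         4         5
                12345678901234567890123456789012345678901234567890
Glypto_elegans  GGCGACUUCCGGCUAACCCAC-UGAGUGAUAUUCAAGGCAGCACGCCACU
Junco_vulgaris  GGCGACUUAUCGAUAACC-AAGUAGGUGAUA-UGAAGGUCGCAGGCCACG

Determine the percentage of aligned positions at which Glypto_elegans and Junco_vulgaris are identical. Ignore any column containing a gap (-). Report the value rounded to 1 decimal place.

74.5%

Excluding the 3 gap columns leaves 47 comparable sites.
The sequences differ at positions 9 (C/A), 10 (C/U), 11 (G/C), 13 (C/A), 21 (C/A), 24 (G/A), 25 (A/G), 34 (C/G), 39 (C/U), 40 (A/C), 44 (C/G), 50 (U/G).
35 of the 47 comparable sites match, so the percent identity is 35/47 × 100 = 74.5%.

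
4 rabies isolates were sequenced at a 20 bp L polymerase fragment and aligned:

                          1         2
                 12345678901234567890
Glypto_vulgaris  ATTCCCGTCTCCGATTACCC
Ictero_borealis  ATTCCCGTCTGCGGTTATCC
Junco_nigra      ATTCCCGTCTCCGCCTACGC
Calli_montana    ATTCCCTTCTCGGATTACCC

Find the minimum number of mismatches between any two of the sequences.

2

Pairwise Hamming distances:
  Glypto_vulgaris vs Ictero_borealis: 3
  Glypto_vulgaris vs Junco_nigra: 3
  Glypto_vulgaris vs Calli_montana: 2
  Ictero_borealis vs Junco_nigra: 5
  Ictero_borealis vs Calli_montana: 5
  Junco_nigra vs Calli_montana: 5
The smallest is 2, between Glypto_vulgaris and Calli_montana.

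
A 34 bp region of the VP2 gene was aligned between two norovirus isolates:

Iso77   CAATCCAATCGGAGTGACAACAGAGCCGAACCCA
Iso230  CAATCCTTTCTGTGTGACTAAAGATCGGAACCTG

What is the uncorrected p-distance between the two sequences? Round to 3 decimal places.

0.294

Mismatches occur at site 7 (A→T), site 8 (A→T), site 11 (G→T), site 13 (A→T), site 19 (A→T), site 21 (C→A), site 25 (G→T), site 27 (C→G), site 33 (C→T), site 34 (A→G).
There are 10 differences over 34 sites, so p = 10/34 = 0.294.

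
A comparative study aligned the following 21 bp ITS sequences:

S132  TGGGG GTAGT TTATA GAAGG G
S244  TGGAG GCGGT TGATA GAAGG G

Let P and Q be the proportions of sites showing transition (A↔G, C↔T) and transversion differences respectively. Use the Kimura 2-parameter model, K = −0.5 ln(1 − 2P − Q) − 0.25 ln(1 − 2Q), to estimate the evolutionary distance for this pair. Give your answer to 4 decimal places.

0.2278

The sequences differ at positions 4 (G/A, transition), 7 (T/C, transition), 8 (A/G, transition), 12 (T/G, transversion).
Of the 4 differences, 3 transitions and 1 transversion over 21 sites: P = 3/21 = 0.142857, Q = 1/21 = 0.047619.
d = −0.5·ln(0.666667) − 0.25·ln(0.904762) = −0.5·(-0.405465) − 0.25·(-0.100083) = 0.2278.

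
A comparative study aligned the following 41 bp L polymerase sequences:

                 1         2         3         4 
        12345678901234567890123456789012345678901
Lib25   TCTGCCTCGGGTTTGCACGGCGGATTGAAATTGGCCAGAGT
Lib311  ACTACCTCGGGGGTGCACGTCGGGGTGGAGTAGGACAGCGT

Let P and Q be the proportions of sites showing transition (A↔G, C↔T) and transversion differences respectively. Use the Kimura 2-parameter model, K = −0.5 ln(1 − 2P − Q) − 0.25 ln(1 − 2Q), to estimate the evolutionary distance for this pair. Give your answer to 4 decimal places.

Mismatches occur at site 1 (T↔A, transversion), site 4 (G↔A, transition), site 12 (T↔G, transversion), site 13 (T↔G, transversion), site 20 (G↔T, transversion), site 24 (A↔G, transition), site 25 (T↔G, transversion), site 28 (A↔G, transition), site 30 (A↔G, transition), site 32 (T↔A, transversion), site 35 (C↔A, transversion), site 39 (A↔C, transversion).
Of the 12 differences, 4 transitions and 8 transversions over 41 sites: P = 4/41 = 0.097561, Q = 8/41 = 0.195122.
d = −0.5·ln(0.609756) − 0.25·ln(0.609756) = −0.5·(-0.494696) − 0.25·(-0.494696) = 0.3710.

0.3710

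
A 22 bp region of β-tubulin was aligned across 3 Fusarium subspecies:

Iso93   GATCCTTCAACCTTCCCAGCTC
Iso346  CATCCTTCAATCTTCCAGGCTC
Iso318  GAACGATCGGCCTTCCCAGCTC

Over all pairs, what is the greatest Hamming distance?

Pairwise Hamming distances:
  Iso93 vs Iso346: 4
  Iso93 vs Iso318: 5
  Iso346 vs Iso318: 9
The largest is 9, between Iso346 and Iso318.

9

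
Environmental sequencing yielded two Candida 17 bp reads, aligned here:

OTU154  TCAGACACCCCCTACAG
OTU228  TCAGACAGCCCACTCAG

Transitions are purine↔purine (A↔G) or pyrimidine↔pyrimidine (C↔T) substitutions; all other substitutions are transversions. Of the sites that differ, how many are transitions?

Differing sites — 8:C/G (Tv); 12:C/A (Tv); 13:T/C (Ti); 14:A/T (Tv).
Of the 4 differences, 1 transition and 3 transversions, so the answer is 1.

1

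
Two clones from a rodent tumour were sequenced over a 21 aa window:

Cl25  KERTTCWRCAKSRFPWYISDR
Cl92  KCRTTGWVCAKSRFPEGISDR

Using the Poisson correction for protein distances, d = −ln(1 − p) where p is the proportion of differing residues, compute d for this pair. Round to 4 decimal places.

0.2719

Differing sites — 2:E/C; 6:C/G; 8:R/V; 16:W/E; 17:Y/G.
p = 5/21 = 0.238095.
d = −ln(1 − 0.238095) = −ln(0.761905) = 0.2719.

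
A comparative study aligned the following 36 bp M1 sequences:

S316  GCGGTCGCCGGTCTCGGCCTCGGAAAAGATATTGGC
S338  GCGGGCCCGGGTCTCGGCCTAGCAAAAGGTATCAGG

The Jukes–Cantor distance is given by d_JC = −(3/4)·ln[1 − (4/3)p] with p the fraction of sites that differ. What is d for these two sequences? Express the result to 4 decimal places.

0.3041

Differing sites — 5:T/G; 7:G/C; 9:C/G; 21:C/A; 23:G/C; 29:A/G; 33:T/C; 34:G/A; 36:C/G.
p = 9/36 = 0.250000.
d = −0.75 · ln(1 − (4/3)·0.250000) = −0.75 · ln(0.666667) = −0.75 · (-0.405465) = 0.3041.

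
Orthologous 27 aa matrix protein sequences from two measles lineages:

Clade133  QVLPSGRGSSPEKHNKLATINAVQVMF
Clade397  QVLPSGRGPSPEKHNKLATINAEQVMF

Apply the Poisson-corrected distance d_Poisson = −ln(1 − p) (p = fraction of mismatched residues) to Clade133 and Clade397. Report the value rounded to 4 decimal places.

0.0770

Differing sites — 9:S/P; 23:V/E.
p = 2/27 = 0.074074.
d = −ln(1 − 0.074074) = −ln(0.925926) = 0.0770.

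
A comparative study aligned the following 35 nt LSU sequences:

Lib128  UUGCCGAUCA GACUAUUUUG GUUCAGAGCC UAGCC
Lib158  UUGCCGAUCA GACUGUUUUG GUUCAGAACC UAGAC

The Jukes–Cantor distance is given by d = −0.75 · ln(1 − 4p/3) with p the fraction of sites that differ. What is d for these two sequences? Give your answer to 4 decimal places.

Mismatches occur at site 15 (A/G), site 28 (G/A), site 34 (C/A).
p = 3/35 = 0.085714.
d = −0.75 · ln(1 − (4/3)·0.085714) = −0.75 · ln(0.885715) = −0.75 · (-0.121360) = 0.0910.

0.0910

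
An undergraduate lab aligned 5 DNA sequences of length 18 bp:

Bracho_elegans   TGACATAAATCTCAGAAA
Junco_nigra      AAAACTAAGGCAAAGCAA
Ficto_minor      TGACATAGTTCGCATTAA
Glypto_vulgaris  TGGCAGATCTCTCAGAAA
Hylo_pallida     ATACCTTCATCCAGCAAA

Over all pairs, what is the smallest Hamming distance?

4

Pairwise Hamming distances:
  Bracho_elegans vs Junco_nigra: 9
  Bracho_elegans vs Ficto_minor: 5
  Bracho_elegans vs Glypto_vulgaris: 4
  Bracho_elegans vs Hylo_pallida: 9
  Junco_nigra vs Ficto_minor: 11
  Junco_nigra vs Glypto_vulgaris: 12
  Junco_nigra vs Hylo_pallida: 10
  Ficto_minor vs Glypto_vulgaris: 7
  Ficto_minor vs Hylo_pallida: 11
  Glypto_vulgaris vs Hylo_pallida: 12
The smallest is 4, between Bracho_elegans and Glypto_vulgaris.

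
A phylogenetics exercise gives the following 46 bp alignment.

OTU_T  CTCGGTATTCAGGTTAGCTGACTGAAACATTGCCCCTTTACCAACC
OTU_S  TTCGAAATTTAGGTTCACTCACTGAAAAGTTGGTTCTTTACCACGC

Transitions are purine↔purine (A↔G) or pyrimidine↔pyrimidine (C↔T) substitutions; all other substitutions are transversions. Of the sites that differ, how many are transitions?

7

Mismatches occur at site 1 (C/T, transition), site 5 (G/A, transition), site 6 (T/A, transversion), site 10 (C/T, transition), site 16 (A/C, transversion), site 17 (G/A, transition), site 20 (G/C, transversion), site 28 (C/A, transversion), site 29 (A/G, transition), site 33 (C/G, transversion), site 34 (C/T, transition), site 35 (C/T, transition), site 44 (A/C, transversion), site 45 (C/G, transversion).
Of the 14 differences, 7 transitions and 7 transversions, so the answer is 7.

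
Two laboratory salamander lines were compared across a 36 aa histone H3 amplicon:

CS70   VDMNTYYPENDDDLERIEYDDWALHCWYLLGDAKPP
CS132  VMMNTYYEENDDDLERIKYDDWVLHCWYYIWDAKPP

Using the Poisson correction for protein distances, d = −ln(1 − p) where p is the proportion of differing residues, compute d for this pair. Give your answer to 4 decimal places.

0.2162

Mismatches occur at site 2 (D→M), site 8 (P→E), site 18 (E→K), site 23 (A→V), site 29 (L→Y), site 30 (L→I), site 31 (G→W).
p = 7/36 = 0.194444.
d = −ln(1 − 0.194444) = −ln(0.805556) = 0.2162.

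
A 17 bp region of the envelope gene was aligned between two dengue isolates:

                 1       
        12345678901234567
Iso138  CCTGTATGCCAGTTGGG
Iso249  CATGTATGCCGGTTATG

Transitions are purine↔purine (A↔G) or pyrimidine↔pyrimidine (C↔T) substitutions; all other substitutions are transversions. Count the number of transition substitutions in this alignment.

Differing sites — 2:C/A (Tv); 11:A/G (Ti); 15:G/A (Ti); 16:G/T (Tv).
Of the 4 differences, 2 transitions and 2 transversions, so the answer is 2.

2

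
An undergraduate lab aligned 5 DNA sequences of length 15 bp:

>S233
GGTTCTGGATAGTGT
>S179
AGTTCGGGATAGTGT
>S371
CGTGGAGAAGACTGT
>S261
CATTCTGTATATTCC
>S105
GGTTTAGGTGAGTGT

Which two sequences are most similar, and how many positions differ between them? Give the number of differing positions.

2

Pairwise Hamming distances:
  S233 vs S179: 2
  S233 vs S371: 7
  S233 vs S261: 6
  S233 vs S105: 4
  S179 vs S371: 7
  S179 vs S261: 7
  S179 vs S105: 5
  S371 vs S261: 9
  S371 vs S105: 6
  S261 vs S105: 10
The smallest is 2, between S233 and S179.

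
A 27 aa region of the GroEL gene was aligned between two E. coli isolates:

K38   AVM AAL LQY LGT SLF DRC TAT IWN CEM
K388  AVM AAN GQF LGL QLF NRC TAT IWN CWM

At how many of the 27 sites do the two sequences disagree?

Differing sites — 6:L/N; 7:L/G; 9:Y/F; 12:T/L; 13:S/Q; 16:D/N; 26:E/W.
That gives 7 mismatches out of 27 aligned sites, so the Hamming distance is 7.

7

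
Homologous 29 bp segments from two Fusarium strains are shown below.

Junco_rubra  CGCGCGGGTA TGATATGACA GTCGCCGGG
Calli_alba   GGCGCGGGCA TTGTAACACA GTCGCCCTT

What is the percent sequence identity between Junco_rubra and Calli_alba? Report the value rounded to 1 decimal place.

69.0%

Mismatches occur at site 1 (C/G), site 9 (T/C), site 12 (G/T), site 13 (A/G), site 16 (T/A), site 17 (G/C), site 27 (G/C), site 28 (G/T), site 29 (G/T).
20 of the 29 sites match, so the percent identity is 20/29 × 100 = 69.0%.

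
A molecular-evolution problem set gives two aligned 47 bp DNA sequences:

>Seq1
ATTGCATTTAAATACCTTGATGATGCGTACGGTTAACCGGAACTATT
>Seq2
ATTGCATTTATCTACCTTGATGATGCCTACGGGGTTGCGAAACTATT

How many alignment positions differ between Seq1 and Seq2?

9

Mismatches occur at site 11 (A↔T), site 12 (A↔C), site 27 (G↔C), site 33 (T↔G), site 34 (T↔G), site 35 (A↔T), site 36 (A↔T), site 37 (C↔G), site 40 (G↔A).
That gives 9 mismatches out of 47 aligned sites, so the Hamming distance is 9.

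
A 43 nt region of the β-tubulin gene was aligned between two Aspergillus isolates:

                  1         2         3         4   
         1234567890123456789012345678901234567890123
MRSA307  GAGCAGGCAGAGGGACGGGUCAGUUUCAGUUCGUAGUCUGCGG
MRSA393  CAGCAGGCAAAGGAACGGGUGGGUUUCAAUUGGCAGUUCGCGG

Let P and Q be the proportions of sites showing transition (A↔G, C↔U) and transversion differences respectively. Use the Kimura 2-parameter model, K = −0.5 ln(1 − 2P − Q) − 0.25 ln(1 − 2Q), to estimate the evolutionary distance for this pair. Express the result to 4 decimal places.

Differing sites — 1:G/C (Tv); 10:G/A (Ti); 14:G/A (Ti); 21:C/G (Tv); 22:A/G (Ti); 29:G/A (Ti); 32:C/G (Tv); 34:U/C (Ti); 38:C/U (Ti); 39:U/C (Ti).
Of the 10 differences, 7 transitions and 3 transversions over 43 sites: P = 7/43 = 0.162791, Q = 3/43 = 0.069767.
d = −0.5·ln(0.604651) − 0.25·ln(0.860466) = −0.5·(-0.503104) − 0.25·(-0.150281) = 0.2891.

0.2891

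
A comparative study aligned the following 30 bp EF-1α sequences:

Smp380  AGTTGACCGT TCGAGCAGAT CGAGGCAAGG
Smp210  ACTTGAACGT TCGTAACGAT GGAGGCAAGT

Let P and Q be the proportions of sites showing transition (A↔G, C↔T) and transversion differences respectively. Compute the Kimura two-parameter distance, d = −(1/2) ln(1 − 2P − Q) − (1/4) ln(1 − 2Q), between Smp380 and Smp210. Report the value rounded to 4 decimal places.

0.3355

Mismatches occur at site 2 (G→C, transversion), site 7 (C→A, transversion), site 14 (A→T, transversion), site 15 (G→A, transition), site 16 (C→A, transversion), site 17 (A→C, transversion), site 21 (C→G, transversion), site 30 (G→T, transversion).
Of the 8 differences, 1 transition and 7 transversions over 30 sites: P = 1/30 = 0.033333, Q = 7/30 = 0.233333.
d = −0.5·ln(0.700001) − 0.25·ln(0.533334) = −0.5·(-0.356674) − 0.25·(-0.628607) = 0.3355.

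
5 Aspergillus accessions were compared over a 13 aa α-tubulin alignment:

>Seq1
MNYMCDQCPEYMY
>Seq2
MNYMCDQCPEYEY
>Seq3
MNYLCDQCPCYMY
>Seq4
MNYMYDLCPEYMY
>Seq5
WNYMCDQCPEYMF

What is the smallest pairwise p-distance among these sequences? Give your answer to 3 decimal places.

Pairwise Hamming distances:
  Seq1 vs Seq2: 1
  Seq1 vs Seq3: 2
  Seq1 vs Seq4: 2
  Seq1 vs Seq5: 2
  Seq2 vs Seq3: 3
  Seq2 vs Seq4: 3
  Seq2 vs Seq5: 3
  Seq3 vs Seq4: 4
  Seq3 vs Seq5: 4
  Seq4 vs Seq5: 4
The smallest is 1 mismatch, between Seq1 and Seq2; p = 1/13 = 0.077.

0.077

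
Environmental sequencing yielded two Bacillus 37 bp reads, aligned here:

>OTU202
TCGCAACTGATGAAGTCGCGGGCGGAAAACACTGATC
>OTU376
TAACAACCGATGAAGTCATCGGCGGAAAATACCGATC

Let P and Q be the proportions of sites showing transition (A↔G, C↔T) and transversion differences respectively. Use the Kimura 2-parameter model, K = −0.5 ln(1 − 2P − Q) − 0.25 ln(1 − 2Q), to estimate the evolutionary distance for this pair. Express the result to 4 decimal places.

Mismatches occur at site 2 (C→A, transversion), site 3 (G→A, transition), site 8 (T→C, transition), site 18 (G→A, transition), site 19 (C→T, transition), site 20 (G→C, transversion), site 30 (C→T, transition), site 33 (T→C, transition).
Of the 8 differences, 6 transitions and 2 transversions over 37 sites: P = 6/37 = 0.162162, Q = 2/37 = 0.054054.
d = −0.5·ln(0.621622) − 0.25·ln(0.891892) = −0.5·(-0.475423) − 0.25·(-0.114410) = 0.2663.

0.2663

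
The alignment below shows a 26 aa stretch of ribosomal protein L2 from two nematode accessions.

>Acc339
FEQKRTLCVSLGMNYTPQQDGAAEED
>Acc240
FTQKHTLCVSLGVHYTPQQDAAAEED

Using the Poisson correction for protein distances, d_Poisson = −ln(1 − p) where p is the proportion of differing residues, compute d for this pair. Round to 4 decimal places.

The sequences differ at positions 2 (E/T), 5 (R/H), 13 (M/V), 14 (N/H), 21 (G/A).
p = 5/26 = 0.192308.
d = −ln(1 − 0.192308) = −ln(0.807692) = 0.2136.

0.2136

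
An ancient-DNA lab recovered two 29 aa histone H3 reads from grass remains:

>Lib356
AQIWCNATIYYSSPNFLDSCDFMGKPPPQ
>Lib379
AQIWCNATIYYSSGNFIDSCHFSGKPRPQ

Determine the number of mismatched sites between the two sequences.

5

Differing sites — 14:P/G; 17:L/I; 21:D/H; 23:M/S; 27:P/R.
That gives 5 mismatches out of 29 aligned sites, so the Hamming distance is 5.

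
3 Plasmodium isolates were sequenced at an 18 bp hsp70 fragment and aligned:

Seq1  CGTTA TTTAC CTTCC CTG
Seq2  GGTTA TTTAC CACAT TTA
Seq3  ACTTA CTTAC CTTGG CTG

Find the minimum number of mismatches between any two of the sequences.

Pairwise Hamming distances:
  Seq1 vs Seq2: 7
  Seq1 vs Seq3: 5
  Seq2 vs Seq3: 9
The smallest is 5, between Seq1 and Seq3.

5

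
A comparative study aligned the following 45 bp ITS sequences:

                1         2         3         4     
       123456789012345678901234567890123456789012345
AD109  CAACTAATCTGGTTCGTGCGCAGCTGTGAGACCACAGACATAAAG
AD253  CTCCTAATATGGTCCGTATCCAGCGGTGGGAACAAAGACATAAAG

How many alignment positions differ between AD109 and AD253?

Mismatches occur at site 2 (A↔T), site 3 (A↔C), site 9 (C↔A), site 14 (T↔C), site 18 (G↔A), site 19 (C↔T), site 20 (G↔C), site 25 (T↔G), site 29 (A↔G), site 32 (C↔A), site 35 (C↔A).
That gives 11 mismatches out of 45 aligned sites, so the Hamming distance is 11.

11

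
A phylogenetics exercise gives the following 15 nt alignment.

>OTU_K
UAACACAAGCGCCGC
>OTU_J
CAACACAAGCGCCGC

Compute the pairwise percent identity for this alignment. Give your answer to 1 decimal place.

Differing sites — 1:U/C.
14 of the 15 sites match, so the percent identity is 14/15 × 100 = 93.3%.

93.3%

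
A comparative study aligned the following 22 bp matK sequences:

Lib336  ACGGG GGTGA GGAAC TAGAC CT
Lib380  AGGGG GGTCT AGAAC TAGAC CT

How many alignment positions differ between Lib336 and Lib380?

4

Differing sites — 2:C/G; 9:G/C; 10:A/T; 11:G/A.
That gives 4 mismatches out of 22 aligned sites, so the Hamming distance is 4.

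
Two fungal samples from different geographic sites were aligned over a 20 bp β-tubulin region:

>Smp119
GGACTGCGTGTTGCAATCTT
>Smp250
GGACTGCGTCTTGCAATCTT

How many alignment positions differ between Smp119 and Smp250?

1

Differing sites — 10:G/C.
That gives 1 mismatch out of 20 aligned sites, so the Hamming distance is 1.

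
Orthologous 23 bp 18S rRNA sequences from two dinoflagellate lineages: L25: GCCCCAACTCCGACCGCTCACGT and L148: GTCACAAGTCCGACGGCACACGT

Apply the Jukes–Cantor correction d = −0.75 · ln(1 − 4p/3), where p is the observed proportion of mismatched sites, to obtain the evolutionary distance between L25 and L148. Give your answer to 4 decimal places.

0.2567

Differing sites — 2:C/T; 4:C/A; 8:C/G; 15:C/G; 18:T/A.
p = 5/23 = 0.217391.
d = −0.75 · ln(1 − (4/3)·0.217391) = −0.75 · ln(0.710145) = −0.75 · (-0.342286) = 0.2567.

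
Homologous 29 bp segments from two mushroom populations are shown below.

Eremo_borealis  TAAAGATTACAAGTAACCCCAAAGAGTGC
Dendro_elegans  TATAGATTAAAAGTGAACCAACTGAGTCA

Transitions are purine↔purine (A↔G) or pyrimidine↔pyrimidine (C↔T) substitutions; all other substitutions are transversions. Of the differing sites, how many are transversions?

8

Differing sites — 3:A/T (Tv); 10:C/A (Tv); 15:A/G (Ti); 17:C/A (Tv); 20:C/A (Tv); 22:A/C (Tv); 23:A/T (Tv); 28:G/C (Tv); 29:C/A (Tv).
Of the 9 differences, 1 transition and 8 transversions, so the answer is 8.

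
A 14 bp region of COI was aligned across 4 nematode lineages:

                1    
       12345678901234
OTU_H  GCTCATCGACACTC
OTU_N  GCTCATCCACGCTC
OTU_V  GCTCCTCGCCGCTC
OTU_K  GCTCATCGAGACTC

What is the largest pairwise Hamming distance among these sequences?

4

Pairwise Hamming distances:
  OTU_H vs OTU_N: 2
  OTU_H vs OTU_V: 3
  OTU_H vs OTU_K: 1
  OTU_N vs OTU_V: 3
  OTU_N vs OTU_K: 3
  OTU_V vs OTU_K: 4
The largest is 4, between OTU_V and OTU_K.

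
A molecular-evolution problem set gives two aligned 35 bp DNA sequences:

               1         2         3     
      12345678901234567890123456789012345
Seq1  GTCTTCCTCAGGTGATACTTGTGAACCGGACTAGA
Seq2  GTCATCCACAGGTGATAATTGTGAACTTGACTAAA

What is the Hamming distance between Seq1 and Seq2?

Differing sites — 4:T/A; 8:T/A; 18:C/A; 27:C/T; 28:G/T; 34:G/A.
That gives 6 mismatches out of 35 aligned sites, so the Hamming distance is 6.

6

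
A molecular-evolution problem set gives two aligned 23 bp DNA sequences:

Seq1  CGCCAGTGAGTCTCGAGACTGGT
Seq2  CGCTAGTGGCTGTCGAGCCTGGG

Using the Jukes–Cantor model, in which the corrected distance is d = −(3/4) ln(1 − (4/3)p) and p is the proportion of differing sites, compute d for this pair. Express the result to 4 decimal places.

Mismatches occur at site 4 (C→T), site 9 (A→G), site 10 (G→C), site 12 (C→G), site 18 (A→C), site 23 (T→G).
p = 6/23 = 0.260870.
d = −0.75 · ln(1 − (4/3)·0.260870) = −0.75 · ln(0.652173) = −0.75 · (-0.427445) = 0.3206.

0.3206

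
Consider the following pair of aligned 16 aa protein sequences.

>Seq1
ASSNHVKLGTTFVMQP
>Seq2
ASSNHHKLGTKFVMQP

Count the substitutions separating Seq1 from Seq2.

Mismatches occur at site 6 (V↔H), site 11 (T↔K).
That gives 2 mismatches out of 16 aligned sites, so the Hamming distance is 2.

2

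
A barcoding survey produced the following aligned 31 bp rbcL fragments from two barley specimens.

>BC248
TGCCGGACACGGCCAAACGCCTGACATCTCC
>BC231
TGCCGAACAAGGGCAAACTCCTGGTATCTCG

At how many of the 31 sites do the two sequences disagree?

Differing sites — 6:G/A; 10:C/A; 13:C/G; 19:G/T; 24:A/G; 25:C/T; 31:C/G.
That gives 7 mismatches out of 31 aligned sites, so the Hamming distance is 7.

7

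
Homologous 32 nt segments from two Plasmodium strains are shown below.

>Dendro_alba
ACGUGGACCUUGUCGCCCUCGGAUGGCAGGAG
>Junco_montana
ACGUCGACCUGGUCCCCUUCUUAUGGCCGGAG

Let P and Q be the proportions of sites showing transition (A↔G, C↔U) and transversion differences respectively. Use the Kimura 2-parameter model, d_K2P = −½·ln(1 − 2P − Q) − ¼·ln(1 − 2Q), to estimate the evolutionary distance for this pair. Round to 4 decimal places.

Mismatches occur at site 5 (G→C, transversion), site 11 (U→G, transversion), site 15 (G→C, transversion), site 18 (C→U, transition), site 21 (G→U, transversion), site 22 (G→U, transversion), site 28 (A→C, transversion).
Of the 7 differences, 1 transition and 6 transversions over 32 sites: P = 1/32 = 0.031250, Q = 6/32 = 0.187500.
d = −0.5·ln(0.750000) − 0.25·ln(0.625000) = −0.5·(-0.287682) − 0.25·(-0.470004) = 0.2613.

0.2613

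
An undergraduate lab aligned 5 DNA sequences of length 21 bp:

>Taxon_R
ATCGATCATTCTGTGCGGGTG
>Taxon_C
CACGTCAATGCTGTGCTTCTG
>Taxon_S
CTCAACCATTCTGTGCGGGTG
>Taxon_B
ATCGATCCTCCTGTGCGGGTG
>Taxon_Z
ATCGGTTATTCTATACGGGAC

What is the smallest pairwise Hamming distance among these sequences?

2

Pairwise Hamming distances:
  Taxon_R vs Taxon_C: 9
  Taxon_R vs Taxon_S: 3
  Taxon_R vs Taxon_B: 2
  Taxon_R vs Taxon_Z: 6
  Taxon_C vs Taxon_S: 8
  Taxon_C vs Taxon_B: 10
  Taxon_C vs Taxon_Z: 13
  Taxon_S vs Taxon_B: 5
  Taxon_S vs Taxon_Z: 9
  Taxon_B vs Taxon_Z: 8
The smallest is 2, between Taxon_R and Taxon_B.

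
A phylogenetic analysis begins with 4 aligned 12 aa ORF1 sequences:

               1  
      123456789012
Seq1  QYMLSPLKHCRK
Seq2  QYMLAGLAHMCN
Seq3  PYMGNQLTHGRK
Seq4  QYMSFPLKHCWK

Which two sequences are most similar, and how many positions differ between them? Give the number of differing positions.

3

Pairwise Hamming distances:
  Seq1 vs Seq2: 6
  Seq1 vs Seq3: 6
  Seq1 vs Seq4: 3
  Seq2 vs Seq3: 8
  Seq2 vs Seq4: 7
  Seq3 vs Seq4: 7
The smallest is 3, between Seq1 and Seq4.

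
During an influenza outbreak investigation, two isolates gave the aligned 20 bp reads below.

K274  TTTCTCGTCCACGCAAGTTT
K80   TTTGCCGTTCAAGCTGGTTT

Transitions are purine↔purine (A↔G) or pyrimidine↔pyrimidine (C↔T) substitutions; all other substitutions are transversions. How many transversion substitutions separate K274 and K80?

Differing sites — 4:C/G (Tv); 5:T/C (Ti); 9:C/T (Ti); 12:C/A (Tv); 15:A/T (Tv); 16:A/G (Ti).
Of the 6 differences, 3 transitions and 3 transversions, so the answer is 3.

3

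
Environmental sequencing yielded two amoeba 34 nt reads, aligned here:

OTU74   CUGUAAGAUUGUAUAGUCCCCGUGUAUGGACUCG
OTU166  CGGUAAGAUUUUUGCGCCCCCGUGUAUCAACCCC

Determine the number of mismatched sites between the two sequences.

The sequences differ at positions 2 (U/G), 11 (G/U), 13 (A/U), 14 (U/G), 15 (A/C), 17 (U/C), 28 (G/C), 29 (G/A), 32 (U/C), 34 (G/C).
That gives 10 mismatches out of 34 aligned sites, so the Hamming distance is 10.

10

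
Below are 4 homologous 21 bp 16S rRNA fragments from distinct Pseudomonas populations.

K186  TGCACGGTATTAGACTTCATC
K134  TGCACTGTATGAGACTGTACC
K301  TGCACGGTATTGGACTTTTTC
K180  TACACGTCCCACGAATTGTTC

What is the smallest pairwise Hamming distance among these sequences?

Pairwise Hamming distances:
  K186 vs K134: 5
  K186 vs K301: 3
  K186 vs K180: 10
  K134 vs K301: 6
  K134 vs K180: 13
  K301 vs K180: 9
The smallest is 3, between K186 and K301.

3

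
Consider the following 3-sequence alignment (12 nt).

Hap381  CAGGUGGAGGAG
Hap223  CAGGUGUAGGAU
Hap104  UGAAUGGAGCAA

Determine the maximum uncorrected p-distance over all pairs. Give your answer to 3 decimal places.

Pairwise Hamming distances:
  Hap381 vs Hap223: 2
  Hap381 vs Hap104: 6
  Hap223 vs Hap104: 7
The largest is 7 mismatches, between Hap223 and Hap104; p = 7/12 = 0.583.

0.583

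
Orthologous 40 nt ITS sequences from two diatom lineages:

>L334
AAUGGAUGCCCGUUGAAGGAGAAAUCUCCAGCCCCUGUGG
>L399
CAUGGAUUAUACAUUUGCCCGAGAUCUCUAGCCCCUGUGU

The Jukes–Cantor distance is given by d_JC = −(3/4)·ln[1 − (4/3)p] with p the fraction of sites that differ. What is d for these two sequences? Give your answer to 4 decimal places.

Mismatches occur at site 1 (A→C), site 8 (G→U), site 9 (C→A), site 10 (C→U), site 11 (C→A), site 12 (G→C), site 13 (U→A), site 15 (G→U), site 16 (A→U), site 17 (A→G), site 18 (G→C), site 19 (G→C), site 20 (A→C), site 23 (A→G), site 29 (C→U), site 40 (G→U).
p = 16/40 = 0.400000.
d = −0.75 · ln(1 − (4/3)·0.400000) = −0.75 · ln(0.466667) = −0.75 · (-0.762139) = 0.5716.

0.5716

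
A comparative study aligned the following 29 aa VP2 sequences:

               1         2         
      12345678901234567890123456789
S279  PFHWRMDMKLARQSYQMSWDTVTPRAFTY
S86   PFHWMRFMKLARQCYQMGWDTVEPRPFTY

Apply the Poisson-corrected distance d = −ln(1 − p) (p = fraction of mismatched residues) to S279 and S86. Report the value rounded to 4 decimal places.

0.2763

Mismatches occur at site 5 (R/M), site 6 (M/R), site 7 (D/F), site 14 (S/C), site 18 (S/G), site 23 (T/E), site 26 (A/P).
p = 7/29 = 0.241379.
d = −ln(1 − 0.241379) = −ln(0.758621) = 0.2763.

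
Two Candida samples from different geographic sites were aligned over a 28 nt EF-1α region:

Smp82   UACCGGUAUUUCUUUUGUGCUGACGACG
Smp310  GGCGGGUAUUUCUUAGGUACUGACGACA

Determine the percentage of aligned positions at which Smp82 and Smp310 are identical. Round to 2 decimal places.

75.00%

The sequences differ at positions 1 (U/G), 2 (A/G), 4 (C/G), 15 (U/A), 16 (U/G), 19 (G/A), 28 (G/A).
21 of the 28 sites match, so the percent identity is 21/28 × 100 = 75.00%.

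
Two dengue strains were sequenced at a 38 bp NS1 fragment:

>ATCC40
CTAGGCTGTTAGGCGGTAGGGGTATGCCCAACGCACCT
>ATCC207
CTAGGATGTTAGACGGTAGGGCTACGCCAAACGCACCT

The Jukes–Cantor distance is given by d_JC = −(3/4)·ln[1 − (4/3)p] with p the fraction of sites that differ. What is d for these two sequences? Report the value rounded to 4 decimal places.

Differing sites — 6:C/A; 13:G/A; 22:G/C; 25:T/C; 29:C/A.
p = 5/38 = 0.131579.
d = −0.75 · ln(1 − (4/3)·0.131579) = −0.75 · ln(0.824561) = −0.75 · (-0.192904) = 0.1447.

0.1447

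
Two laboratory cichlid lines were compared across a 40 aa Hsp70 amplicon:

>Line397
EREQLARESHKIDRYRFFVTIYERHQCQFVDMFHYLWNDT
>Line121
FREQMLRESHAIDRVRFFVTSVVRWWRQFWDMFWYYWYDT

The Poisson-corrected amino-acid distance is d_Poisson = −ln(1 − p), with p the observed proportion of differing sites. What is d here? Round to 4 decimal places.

0.4700

The sequences differ at positions 1 (E/F), 5 (L/M), 6 (A/L), 11 (K/A), 15 (Y/V), 21 (I/S), 22 (Y/V), 23 (E/V), 25 (H/W), 26 (Q/W), 27 (C/R), 30 (V/W), 34 (H/W), 36 (L/Y), 38 (N/Y).
p = 15/40 = 0.375000.
d = −ln(1 − 0.375000) = −ln(0.625000) = 0.4700.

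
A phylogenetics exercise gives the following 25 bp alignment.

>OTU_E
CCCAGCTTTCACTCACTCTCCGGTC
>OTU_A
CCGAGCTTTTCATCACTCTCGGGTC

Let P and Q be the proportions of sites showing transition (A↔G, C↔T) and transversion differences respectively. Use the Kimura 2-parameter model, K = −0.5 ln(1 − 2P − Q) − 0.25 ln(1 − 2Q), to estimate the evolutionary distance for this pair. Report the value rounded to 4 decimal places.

The sequences differ at positions 3 (C/G, transversion), 10 (C/T, transition), 11 (A/C, transversion), 12 (C/A, transversion), 21 (C/G, transversion).
Of the 5 differences, 1 transition and 4 transversions over 25 sites: P = 1/25 = 0.040000, Q = 4/25 = 0.160000.
d = −0.5·ln(0.760000) − 0.25·ln(0.680000) = −0.5·(-0.274437) − 0.25·(-0.385662) = 0.2336.

0.2336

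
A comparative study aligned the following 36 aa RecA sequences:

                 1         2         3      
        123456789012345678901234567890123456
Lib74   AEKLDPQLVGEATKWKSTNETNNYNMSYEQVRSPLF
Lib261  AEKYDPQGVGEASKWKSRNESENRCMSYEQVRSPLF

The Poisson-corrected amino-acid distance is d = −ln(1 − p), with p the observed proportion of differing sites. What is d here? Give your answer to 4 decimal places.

0.2513

Differing sites — 4:L/Y; 8:L/G; 13:T/S; 18:T/R; 21:T/S; 22:N/E; 24:Y/R; 25:N/C.
p = 8/36 = 0.222222.
d = −ln(1 − 0.222222) = −ln(0.777778) = 0.2513.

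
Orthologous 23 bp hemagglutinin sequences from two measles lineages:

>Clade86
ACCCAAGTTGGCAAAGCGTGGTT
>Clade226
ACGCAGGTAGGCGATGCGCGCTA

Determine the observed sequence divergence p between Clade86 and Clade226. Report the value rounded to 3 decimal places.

0.348

Mismatches occur at site 3 (C→G), site 6 (A→G), site 9 (T→A), site 13 (A→G), site 15 (A→T), site 19 (T→C), site 21 (G→C), site 23 (T→A).
There are 8 differences over 23 sites, so p = 8/23 = 0.348.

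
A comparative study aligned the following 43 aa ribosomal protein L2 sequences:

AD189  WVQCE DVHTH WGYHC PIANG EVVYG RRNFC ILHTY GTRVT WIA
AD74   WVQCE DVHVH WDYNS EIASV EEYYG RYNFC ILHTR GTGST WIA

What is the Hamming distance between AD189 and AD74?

13

The sequences differ at positions 9 (T/V), 12 (G/D), 14 (H/N), 15 (C/S), 16 (P/E), 19 (N/S), 20 (G/V), 22 (V/E), 23 (V/Y), 27 (R/Y), 35 (Y/R), 38 (R/G), 39 (V/S).
That gives 13 mismatches out of 43 aligned sites, so the Hamming distance is 13.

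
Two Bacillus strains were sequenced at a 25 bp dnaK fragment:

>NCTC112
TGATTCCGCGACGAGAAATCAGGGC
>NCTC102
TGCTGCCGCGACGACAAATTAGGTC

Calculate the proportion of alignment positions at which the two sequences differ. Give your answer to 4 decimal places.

Mismatches occur at site 3 (A↔C), site 5 (T↔G), site 15 (G↔C), site 20 (C↔T), site 24 (G↔T).
There are 5 differences over 25 sites, so p = 5/25 = 0.2000.

0.2000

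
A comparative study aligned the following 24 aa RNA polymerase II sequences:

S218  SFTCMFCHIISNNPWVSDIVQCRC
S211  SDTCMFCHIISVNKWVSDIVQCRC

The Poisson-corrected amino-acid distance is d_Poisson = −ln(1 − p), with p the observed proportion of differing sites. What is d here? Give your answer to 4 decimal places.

0.1335

Mismatches occur at site 2 (F→D), site 12 (N→V), site 14 (P→K).
p = 3/24 = 0.125000.
d = −ln(1 − 0.125000) = −ln(0.875000) = 0.1335.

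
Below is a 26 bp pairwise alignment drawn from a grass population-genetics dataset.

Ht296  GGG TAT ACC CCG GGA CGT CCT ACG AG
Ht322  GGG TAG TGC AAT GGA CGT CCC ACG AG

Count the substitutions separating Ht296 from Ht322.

7

The sequences differ at positions 6 (T/G), 7 (A/T), 8 (C/G), 10 (C/A), 11 (C/A), 12 (G/T), 21 (T/C).
That gives 7 mismatches out of 26 aligned sites, so the Hamming distance is 7.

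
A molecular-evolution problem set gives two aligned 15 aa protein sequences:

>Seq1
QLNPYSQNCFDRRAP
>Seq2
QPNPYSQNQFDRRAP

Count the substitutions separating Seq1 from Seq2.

2

The sequences differ at positions 2 (L/P), 9 (C/Q).
That gives 2 mismatches out of 15 aligned sites, so the Hamming distance is 2.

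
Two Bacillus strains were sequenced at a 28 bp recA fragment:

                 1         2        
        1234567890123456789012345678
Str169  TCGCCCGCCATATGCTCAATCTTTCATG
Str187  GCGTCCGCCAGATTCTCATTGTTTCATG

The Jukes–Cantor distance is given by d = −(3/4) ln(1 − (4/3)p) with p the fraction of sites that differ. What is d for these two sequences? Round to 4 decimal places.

0.2524

The sequences differ at positions 1 (T/G), 4 (C/T), 11 (T/G), 14 (G/T), 19 (A/T), 21 (C/G).
p = 6/28 = 0.214286.
d = −0.75 · ln(1 − (4/3)·0.214286) = −0.75 · ln(0.714285) = −0.75 · (-0.336473) = 0.2524.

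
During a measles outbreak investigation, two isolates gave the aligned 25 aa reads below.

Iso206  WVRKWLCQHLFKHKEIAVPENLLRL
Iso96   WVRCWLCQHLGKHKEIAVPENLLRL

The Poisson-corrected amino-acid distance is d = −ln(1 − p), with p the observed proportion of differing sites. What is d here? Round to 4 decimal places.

0.0834

The sequences differ at positions 4 (K/C), 11 (F/G).
p = 2/25 = 0.080000.
d = −ln(1 − 0.080000) = −ln(0.920000) = 0.0834.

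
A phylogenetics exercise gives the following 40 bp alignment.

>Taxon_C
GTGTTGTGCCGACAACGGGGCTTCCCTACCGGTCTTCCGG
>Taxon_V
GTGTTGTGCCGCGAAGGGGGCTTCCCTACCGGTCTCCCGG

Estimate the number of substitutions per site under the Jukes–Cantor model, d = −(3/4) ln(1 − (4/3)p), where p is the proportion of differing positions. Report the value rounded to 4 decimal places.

Mismatches occur at site 12 (A/C), site 13 (C/G), site 16 (C/G), site 36 (T/C).
p = 4/40 = 0.100000.
d = −0.75 · ln(1 − (4/3)·0.100000) = −0.75 · ln(0.866667) = −0.75 · (-0.143100) = 0.1073.

0.1073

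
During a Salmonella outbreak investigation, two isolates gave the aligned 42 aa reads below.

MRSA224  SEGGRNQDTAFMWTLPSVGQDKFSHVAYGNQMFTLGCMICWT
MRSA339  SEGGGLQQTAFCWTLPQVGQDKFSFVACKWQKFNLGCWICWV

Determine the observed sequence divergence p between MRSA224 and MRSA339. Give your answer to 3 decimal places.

0.310

Mismatches occur at site 5 (R↔G), site 6 (N↔L), site 8 (D↔Q), site 12 (M↔C), site 17 (S↔Q), site 25 (H↔F), site 28 (Y↔C), site 29 (G↔K), site 30 (N↔W), site 32 (M↔K), site 34 (T↔N), site 38 (M↔W), site 42 (T↔V).
There are 13 differences over 42 sites, so p = 13/42 = 0.310.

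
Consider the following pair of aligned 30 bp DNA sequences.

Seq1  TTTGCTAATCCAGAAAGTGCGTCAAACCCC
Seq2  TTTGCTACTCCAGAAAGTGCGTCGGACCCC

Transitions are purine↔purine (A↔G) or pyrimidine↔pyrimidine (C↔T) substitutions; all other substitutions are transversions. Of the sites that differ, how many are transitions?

2

Differing sites — 8:A/C (Tv); 24:A/G (Ti); 25:A/G (Ti).
Of the 3 differences, 2 transitions and 1 transversion, so the answer is 2.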